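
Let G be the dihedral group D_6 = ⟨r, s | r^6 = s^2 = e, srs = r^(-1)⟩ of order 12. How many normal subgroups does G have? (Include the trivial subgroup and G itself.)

G has 16 subgroups. Checking conjugation-invariance by order — order 1: 1/1 normal; order 2: 1/7 normal; order 3: 1/1 normal; order 4: 0/3 normal; order 6: 3/3 normal; order 12: 1/1 normal.
Total normal subgroups: 7.

7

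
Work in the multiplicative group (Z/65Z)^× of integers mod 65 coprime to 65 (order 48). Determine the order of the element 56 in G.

6

Compute successive powers of 56 mod 65: 56, 16, 51, 61, 36, 1; 56^6 ≡ 1 (mod 65).
So |⟨56⟩| = 6.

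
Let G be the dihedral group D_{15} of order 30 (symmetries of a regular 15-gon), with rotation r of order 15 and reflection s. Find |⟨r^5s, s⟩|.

6

|⟨r^5s⟩| = 2 and |⟨s⟩| = 2, so |H| is a multiple of lcm(2, 2) = 2 and divides |G| = 30.
Closing under the operation: H = {e, r^5, r^10, s, r^5s, r^10s}, so |H| = 6.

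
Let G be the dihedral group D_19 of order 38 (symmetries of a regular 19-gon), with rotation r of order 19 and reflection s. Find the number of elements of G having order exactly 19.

Enumerating element orders in G gives 18 elements of order 19.

18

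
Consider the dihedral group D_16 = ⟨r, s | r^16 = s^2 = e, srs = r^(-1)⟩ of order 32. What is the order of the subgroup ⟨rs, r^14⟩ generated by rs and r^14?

16

|⟨rs⟩| = 2 and |⟨r^14⟩| = 8, so |H| is a multiple of lcm(2, 8) = 8 and divides |G| = 32.
Closing under the operation: H = {e, r^2, r^4, r^6, r^8, r^10, r^12, r^14, rs, r^3s, r^5s, r^7s, r^9s, r^11s, r^13s, r^15s}, so |H| = 16.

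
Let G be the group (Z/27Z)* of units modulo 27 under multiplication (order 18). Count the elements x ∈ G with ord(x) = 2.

The elements of order 2 are: 26.
That's 1.

1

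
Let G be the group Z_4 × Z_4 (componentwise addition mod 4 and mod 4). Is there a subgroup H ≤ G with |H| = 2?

Yes

2 | 16. A subgroup of order 2 is {(0,0), (0,2)}.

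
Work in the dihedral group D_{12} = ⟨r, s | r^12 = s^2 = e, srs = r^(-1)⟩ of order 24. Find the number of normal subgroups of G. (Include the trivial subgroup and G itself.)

G has 34 subgroups. Checking conjugation-invariance by order — order 1: 1/1 normal; order 2: 1/13 normal; order 3: 1/1 normal; order 4: 1/7 normal; order 6: 1/5 normal; order 8: 0/3 normal; order 12: 3/3 normal; order 24: 1/1 normal.
Total normal subgroups: 9.

9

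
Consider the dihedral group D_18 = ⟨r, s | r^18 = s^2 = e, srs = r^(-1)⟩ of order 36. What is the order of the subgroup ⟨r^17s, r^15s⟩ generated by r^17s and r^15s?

18

|⟨r^17s⟩| = 2 and |⟨r^15s⟩| = 2, so |H| is a multiple of lcm(2, 2) = 2 and divides |G| = 36.
Closing under the operation: H = {e, r^2, r^4, r^6, r^8, r^10, r^12, r^14, r^16, rs, r^3s, r^5s, r^7s, r^9s, r^11s, r^13s, r^15s, r^17s}, so |H| = 18.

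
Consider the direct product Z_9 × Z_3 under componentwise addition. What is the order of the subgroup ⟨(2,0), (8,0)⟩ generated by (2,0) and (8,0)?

9

|⟨(2,0)⟩| = 9 and |⟨(8,0)⟩| = 9, so |H| is a multiple of lcm(9, 9) = 9 and divides |G| = 27.
Closing under the operation: H = {(0,0), (1,0), (2,0), (3,0), (4,0), (5,0), (6,0), (7,0), (8,0)}, so |H| = 9.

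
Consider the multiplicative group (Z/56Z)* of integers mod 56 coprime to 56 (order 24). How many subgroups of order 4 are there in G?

7

|G| = 24 and 4 | 24, so subgroups of order 4 are possible by Lagrange.
The subgroups of order 4 are: {1, 13, 15, 27}; {1, 13, 29, 41}; {1, 13, 43, 55}; {1, 15, 29, 43}; … (7 in all).
So G has 7 subgroups of order 4.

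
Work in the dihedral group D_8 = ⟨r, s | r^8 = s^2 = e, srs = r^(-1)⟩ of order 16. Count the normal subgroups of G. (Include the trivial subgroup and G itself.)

G has 19 subgroups. Checking conjugation-invariance by order — order 1: 1/1 normal; order 2: 1/9 normal; order 4: 1/5 normal; order 8: 3/3 normal; order 16: 1/1 normal.
Total normal subgroups: 7.

7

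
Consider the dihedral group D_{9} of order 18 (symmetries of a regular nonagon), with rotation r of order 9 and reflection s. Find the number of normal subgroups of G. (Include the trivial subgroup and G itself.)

4

G has 16 subgroups. Checking conjugation-invariance by order — order 1: 1/1 normal; order 2: 0/9 normal; order 3: 1/1 normal; order 6: 0/3 normal; order 9: 1/1 normal; order 18: 1/1 normal.
Total normal subgroups: 4.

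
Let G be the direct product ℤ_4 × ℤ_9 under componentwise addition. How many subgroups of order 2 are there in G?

1

|G| = 36 and 2 | 36, so subgroups of order 2 are possible by Lagrange.
The subgroups of order 2 are: {(0,0), (2,0)}.
So G has 1 subgroup of order 2.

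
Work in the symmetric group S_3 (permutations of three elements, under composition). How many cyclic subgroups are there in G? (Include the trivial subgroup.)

5

Each element a generates a cyclic subgroup ⟨a⟩; distinct elements may generate the same one (a cyclic group of order d has φ(d) generators).
Cyclic subgroups by order — order 1: 1; order 2: 3; order 3: 1.
Total: 5.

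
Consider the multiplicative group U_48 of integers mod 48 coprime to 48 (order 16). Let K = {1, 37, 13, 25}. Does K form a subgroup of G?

Yes

|K| = 4 divides |G| = 16, consistent with Lagrange.
K contains the identity, every element's inverse is in K, and K is closed under ·: it is a subgroup.
In fact K = ⟨37⟩.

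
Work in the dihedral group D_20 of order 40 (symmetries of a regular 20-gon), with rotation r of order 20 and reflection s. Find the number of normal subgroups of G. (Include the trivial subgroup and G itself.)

G has 48 subgroups. Checking conjugation-invariance by order — order 1: 1/1 normal; order 2: 1/21 normal; order 4: 1/11 normal; order 5: 1/1 normal; order 8: 0/5 normal; order 10: 1/5 normal; order 20: 3/3 normal; order 40: 1/1 normal.
Total normal subgroups: 9.

9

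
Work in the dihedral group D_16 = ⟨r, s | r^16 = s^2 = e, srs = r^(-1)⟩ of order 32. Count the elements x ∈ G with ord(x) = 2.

17

Enumerating element orders in G gives 17 elements of order 2.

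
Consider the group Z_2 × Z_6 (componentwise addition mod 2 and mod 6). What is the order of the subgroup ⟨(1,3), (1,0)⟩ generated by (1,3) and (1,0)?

4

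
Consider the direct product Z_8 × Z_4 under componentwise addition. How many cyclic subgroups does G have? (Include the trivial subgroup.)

A cyclic subgroup of order d is generated by each of its φ(d) elements of order d, so the cyclic subgroups of order d number (#elements of order d)/φ(d).
Cyclic subgroups by order — order 1: 1; order 2: 3; order 4: 6; order 8: 4.
Total: 14.

14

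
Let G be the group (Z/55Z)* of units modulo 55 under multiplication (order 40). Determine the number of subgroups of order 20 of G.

3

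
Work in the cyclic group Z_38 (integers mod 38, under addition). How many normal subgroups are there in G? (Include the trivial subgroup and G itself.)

4

G is abelian, so every subgroup is normal.
G has 4 subgroups in total, hence 4 normal subgroups.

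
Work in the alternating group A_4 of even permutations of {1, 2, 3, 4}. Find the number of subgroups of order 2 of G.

3

|G| = 12 and 2 | 12, so subgroups of order 2 are possible by Lagrange.
The subgroups of order 2 are: {e, (1 2)(3 4)}; {e, (1 3)(2 4)}; {e, (1 4)(2 3)}.
So G has 3 subgroups of order 2.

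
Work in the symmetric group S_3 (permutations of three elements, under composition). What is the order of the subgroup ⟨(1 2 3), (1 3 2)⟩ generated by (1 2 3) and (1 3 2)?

|⟨(1 2 3)⟩| = 3 and |⟨(1 3 2)⟩| = 3, so |H| is a multiple of lcm(3, 3) = 3 and divides |G| = 6.
Closing under the operation: H = {e, (1 2 3), (1 3 2)}, so |H| = 3.

3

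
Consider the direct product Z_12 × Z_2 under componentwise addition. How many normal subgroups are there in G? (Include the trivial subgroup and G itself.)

G is abelian, so every subgroup is normal.
G has 16 subgroups in total, hence 16 normal subgroups.

16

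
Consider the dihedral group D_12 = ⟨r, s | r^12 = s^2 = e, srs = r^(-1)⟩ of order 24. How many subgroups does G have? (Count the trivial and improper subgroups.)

34

|G| = 24, so by Lagrange every subgroup order divides 24. Divisors: 1, 2, 3, 4, 6, 8, 12, 24.
Subgroups by order — order 1: 1; order 2: 13; order 3: 1; order 4: 7; order 6: 5; order 8: 3; order 12: 3; order 24: 1.
Total: 1 + 13 + 1 + 7 + 5 + 3 + 3 + 1 = 34.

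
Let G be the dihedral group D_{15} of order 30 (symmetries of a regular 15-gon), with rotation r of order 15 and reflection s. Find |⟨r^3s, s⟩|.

10

|⟨r^3s⟩| = 2 and |⟨s⟩| = 2, so |H| is a multiple of lcm(2, 2) = 2 and divides |G| = 30.
Closing under the operation: H = {e, r^3, r^6, r^9, r^12, s, r^3s, r^6s, r^9s, r^12s}, so |H| = 10.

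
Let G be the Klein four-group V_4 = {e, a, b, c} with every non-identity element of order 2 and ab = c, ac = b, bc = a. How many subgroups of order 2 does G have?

3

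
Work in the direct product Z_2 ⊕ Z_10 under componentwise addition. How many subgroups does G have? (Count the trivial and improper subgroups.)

|G| = 20, so by Lagrange every subgroup order divides 20. Divisors: 1, 2, 4, 5, 10, 20.
Subgroups by order — order 1: 1; order 2: 3; order 4: 1; order 5: 1; order 10: 3; order 20: 1.
Total: 1 + 3 + 1 + 1 + 3 + 1 = 10.

10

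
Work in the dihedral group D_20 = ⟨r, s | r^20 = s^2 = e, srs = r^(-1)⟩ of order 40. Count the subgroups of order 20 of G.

3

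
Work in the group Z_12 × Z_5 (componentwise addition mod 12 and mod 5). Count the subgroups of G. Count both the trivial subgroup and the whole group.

|G| = 60, so by Lagrange every subgroup order divides 60. Divisors: 1, 2, 3, 4, 5, 6, 10, 12, 15, 20, 30, 60.
Subgroups by order — order 1: 1; order 2: 1; order 3: 1; order 4: 1; order 5: 1; order 6: 1; order 10: 1; order 12: 1; order 15: 1; order 20: 1; order 30: 1; order 60: 1.
Total: 1 + 1 + 1 + 1 + 1 + 1 + 1 + 1 + 1 + 1 + 1 + 1 = 12.

12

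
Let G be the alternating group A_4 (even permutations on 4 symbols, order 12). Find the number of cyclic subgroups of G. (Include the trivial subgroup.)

Group the elements of G by the cyclic subgroup they generate; each cyclic subgroup of order d accounts for φ(d) elements.
Cyclic subgroups by order — order 1: 1; order 2: 3; order 3: 4.
Total: 8.

8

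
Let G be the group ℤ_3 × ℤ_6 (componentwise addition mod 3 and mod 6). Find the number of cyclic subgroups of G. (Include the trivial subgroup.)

10

Group the elements of G by the cyclic subgroup they generate; each cyclic subgroup of order d accounts for φ(d) elements.
Cyclic subgroups by order — order 1: 1; order 2: 1; order 3: 4; order 6: 4.
Total: 10.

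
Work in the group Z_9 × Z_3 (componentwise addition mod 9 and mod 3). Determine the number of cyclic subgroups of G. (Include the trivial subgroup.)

8

A cyclic subgroup of order d is generated by each of its φ(d) elements of order d, so the cyclic subgroups of order d number (#elements of order d)/φ(d).
Cyclic subgroups by order — order 1: 1; order 3: 4; order 9: 3.
Total: 8.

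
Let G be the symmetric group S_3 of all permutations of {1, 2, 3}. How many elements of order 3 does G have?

2

The elements of order 3 are: (1 2 3), (1 3 2).
That's 2.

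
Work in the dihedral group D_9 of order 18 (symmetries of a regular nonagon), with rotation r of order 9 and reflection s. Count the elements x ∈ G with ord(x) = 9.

6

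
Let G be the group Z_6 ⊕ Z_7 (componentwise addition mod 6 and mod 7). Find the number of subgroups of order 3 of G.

1

|G| = 42 and 3 | 42, so subgroups of order 3 are possible by Lagrange.
The subgroups of order 3 are: {(0,0), (2,0), (4,0)}.
So G has 1 subgroup of order 3.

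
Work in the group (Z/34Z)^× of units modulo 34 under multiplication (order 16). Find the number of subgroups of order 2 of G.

|G| = 16 and 2 | 16, so subgroups of order 2 are possible by Lagrange.
The subgroups of order 2 are: {1, 33}.
So G has 1 subgroup of order 2.

1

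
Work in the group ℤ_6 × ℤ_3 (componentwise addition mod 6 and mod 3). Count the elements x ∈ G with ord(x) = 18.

0

An element (a,b) has order lcm(ord(a), ord(b)); count pairs with lcm equal to 18.
Enumerating gives 0 such elements.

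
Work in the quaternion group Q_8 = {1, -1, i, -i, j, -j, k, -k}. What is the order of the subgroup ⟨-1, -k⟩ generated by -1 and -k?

|⟨-1⟩| = 2 and |⟨-k⟩| = 4, so |H| is a multiple of lcm(2, 4) = 4 and divides |G| = 8.
Closing under the operation: H = {1, -1, k, -k}, so |H| = 4.

4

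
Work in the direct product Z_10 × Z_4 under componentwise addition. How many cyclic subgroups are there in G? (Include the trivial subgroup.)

12

Each element a generates a cyclic subgroup ⟨a⟩; distinct elements may generate the same one (a cyclic group of order d has φ(d) generators).
Cyclic subgroups by order — order 1: 1; order 2: 3; order 4: 2; order 5: 1; order 10: 3; order 20: 2.
Total: 12.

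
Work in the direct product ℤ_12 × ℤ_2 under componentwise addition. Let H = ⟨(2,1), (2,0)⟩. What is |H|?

|⟨(2,1)⟩| = 6 and |⟨(2,0)⟩| = 6, so |H| is a multiple of lcm(6, 6) = 6 and divides |G| = 24.
Closing under the operation: H = {(0,0), (0,1), (2,0), (2,1), (4,0), (4,1), (6,0), (6,1), (8,0), (8,1), (10,0), (10,1)}, so |H| = 12.

12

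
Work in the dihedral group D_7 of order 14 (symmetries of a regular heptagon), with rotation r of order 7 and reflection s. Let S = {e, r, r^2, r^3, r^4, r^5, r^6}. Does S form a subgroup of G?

Yes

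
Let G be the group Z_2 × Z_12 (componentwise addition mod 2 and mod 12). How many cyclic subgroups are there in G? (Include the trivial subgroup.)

12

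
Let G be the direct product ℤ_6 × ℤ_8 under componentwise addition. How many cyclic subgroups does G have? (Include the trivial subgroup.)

A cyclic subgroup of order d is generated by each of its φ(d) elements of order d, so the cyclic subgroups of order d number (#elements of order d)/φ(d).
Cyclic subgroups by order — order 1: 1; order 2: 3; order 3: 1; order 4: 2; order 6: 3; order 8: 2; order 12: 2; order 24: 2.
Total: 16.

16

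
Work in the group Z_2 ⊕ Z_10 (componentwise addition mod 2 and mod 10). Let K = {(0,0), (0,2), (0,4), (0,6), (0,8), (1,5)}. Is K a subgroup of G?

No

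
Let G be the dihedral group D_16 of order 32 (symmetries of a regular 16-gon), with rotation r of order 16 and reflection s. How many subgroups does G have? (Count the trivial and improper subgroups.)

36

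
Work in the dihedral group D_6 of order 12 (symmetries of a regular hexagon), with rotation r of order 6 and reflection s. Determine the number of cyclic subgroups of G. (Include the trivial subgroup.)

10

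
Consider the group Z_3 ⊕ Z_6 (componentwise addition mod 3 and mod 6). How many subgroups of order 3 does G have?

|G| = 18 and 3 | 18, so subgroups of order 3 are possible by Lagrange.
The subgroups of order 3 are: {(0,0), (0,2), (0,4)}; {(0,0), (1,0), (2,0)}; {(0,0), (1,2), (2,4)}; {(0,0), (1,4), (2,2)}.
So G has 4 subgroups of order 3.

4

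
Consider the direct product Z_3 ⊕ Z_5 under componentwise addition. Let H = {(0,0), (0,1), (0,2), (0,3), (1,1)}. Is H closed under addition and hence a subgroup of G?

No

(0,1) ∈ H but its inverse (0,4) ∉ H, so H is not a subgroup.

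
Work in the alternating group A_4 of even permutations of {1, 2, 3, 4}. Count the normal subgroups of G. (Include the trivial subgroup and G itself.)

3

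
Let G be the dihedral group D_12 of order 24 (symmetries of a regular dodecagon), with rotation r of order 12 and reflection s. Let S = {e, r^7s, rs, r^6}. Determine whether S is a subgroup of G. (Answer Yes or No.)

Yes

|S| = 4 divides |G| = 24, consistent with Lagrange.
S contains the identity, every element's inverse is in S, and S is closed under ·: it is a subgroup.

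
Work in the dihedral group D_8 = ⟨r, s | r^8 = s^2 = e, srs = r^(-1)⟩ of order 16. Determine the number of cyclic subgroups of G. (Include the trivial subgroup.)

Each element a generates a cyclic subgroup ⟨a⟩; distinct elements may generate the same one (a cyclic group of order d has φ(d) generators).
Cyclic subgroups by order — order 1: 1; order 2: 9; order 4: 1; order 8: 1.
Total: 12.

12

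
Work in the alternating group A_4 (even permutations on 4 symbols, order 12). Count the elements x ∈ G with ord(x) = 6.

0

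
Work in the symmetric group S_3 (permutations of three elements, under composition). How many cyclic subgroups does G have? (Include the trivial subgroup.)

Group the elements of G by the cyclic subgroup they generate; each cyclic subgroup of order d accounts for φ(d) elements.
Cyclic subgroups by order — order 1: 1; order 2: 3; order 3: 1.
Total: 5.

5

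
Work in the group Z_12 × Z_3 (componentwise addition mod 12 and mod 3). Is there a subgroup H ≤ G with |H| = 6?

6 | 36. A subgroup of order 6 is {(0,0), (0,1), (0,2), (6,0), (6,1), (6,2)}.

Yes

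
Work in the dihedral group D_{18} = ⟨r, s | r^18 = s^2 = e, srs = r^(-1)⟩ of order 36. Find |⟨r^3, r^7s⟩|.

|⟨r^3⟩| = 6 and |⟨r^7s⟩| = 2, so |H| is a multiple of lcm(6, 2) = 6 and divides |G| = 36.
Closing under the operation: H = {e, r^3, r^6, r^9, r^12, r^15, rs, r^4s, r^7s, r^10s, r^13s, r^16s}, so |H| = 12.

12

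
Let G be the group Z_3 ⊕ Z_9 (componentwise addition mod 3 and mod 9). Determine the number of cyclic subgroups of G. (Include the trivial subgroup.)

Group the elements of G by the cyclic subgroup they generate; each cyclic subgroup of order d accounts for φ(d) elements.
Cyclic subgroups by order — order 1: 1; order 3: 4; order 9: 3.
Total: 8.

8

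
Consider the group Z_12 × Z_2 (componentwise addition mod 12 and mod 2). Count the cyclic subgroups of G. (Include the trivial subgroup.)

12

Each element a generates a cyclic subgroup ⟨a⟩; distinct elements may generate the same one (a cyclic group of order d has φ(d) generators).
Cyclic subgroups by order — order 1: 1; order 2: 3; order 3: 1; order 4: 2; order 6: 3; order 12: 2.
Total: 12.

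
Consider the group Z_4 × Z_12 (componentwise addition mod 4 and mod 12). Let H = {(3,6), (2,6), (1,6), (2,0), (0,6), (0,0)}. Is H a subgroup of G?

Closure fails: (0,6) + (3,6) = (3,0) ∉ H. So H is not a subgroup.

No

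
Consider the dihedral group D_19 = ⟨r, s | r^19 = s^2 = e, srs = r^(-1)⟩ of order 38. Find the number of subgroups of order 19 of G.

1

|G| = 38 and 19 | 38, so subgroups of order 19 are possible by Lagrange.
The subgroups of order 19 are: {e, r, r^2, r^3, r^4, r^5, r^6, r^7, r^8, r^9, r^10, r^11, r^12, r^13, r^14, r^15, r^16, r^17, r^18}.
So G has 1 subgroup of order 19.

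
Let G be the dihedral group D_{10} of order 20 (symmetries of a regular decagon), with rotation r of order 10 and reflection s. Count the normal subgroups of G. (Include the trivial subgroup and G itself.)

7

G has 22 subgroups. Checking conjugation-invariance by order — order 1: 1/1 normal; order 2: 1/11 normal; order 4: 0/5 normal; order 5: 1/1 normal; order 10: 3/3 normal; order 20: 1/1 normal.
Total normal subgroups: 7.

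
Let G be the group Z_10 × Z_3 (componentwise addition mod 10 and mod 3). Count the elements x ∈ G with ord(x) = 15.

8

An element (a,b) has order lcm(ord(a), ord(b)); count pairs with lcm equal to 15.
Enumerating gives 8 such elements.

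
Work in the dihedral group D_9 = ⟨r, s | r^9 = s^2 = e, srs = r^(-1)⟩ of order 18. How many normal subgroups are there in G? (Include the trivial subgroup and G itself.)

G has 16 subgroups. Checking conjugation-invariance by order — order 1: 1/1 normal; order 2: 0/9 normal; order 3: 1/1 normal; order 6: 0/3 normal; order 9: 1/1 normal; order 18: 1/1 normal.
Total normal subgroups: 4.

4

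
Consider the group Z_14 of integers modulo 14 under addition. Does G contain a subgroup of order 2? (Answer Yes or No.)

Yes

2 | 14. A subgroup of order 2 is {0, 7}.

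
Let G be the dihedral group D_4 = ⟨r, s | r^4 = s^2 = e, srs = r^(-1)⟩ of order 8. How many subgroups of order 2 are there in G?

|G| = 8 and 2 | 8, so subgroups of order 2 are possible by Lagrange.
The subgroups of order 2 are: {e, r^2}; {e, r^2s}; {e, r^3s}; {e, rs}; … (5 in all).
So G has 5 subgroups of order 2.

5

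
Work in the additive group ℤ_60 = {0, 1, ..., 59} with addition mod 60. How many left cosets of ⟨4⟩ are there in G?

4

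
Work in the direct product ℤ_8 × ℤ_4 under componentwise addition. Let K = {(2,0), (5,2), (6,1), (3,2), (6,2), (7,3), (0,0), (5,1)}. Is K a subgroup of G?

(6,2) ∈ K but its inverse (2,2) ∉ K, so K is not a subgroup.

No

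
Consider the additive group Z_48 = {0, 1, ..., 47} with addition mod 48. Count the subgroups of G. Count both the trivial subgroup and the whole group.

A cyclic group of order 48 has exactly one subgroup for each divisor of 48.
Divisors of 48: 1, 2, 3, 4, 6, 8, 12, 16, 24, 48.
So Z_48 has 10 subgroups.

10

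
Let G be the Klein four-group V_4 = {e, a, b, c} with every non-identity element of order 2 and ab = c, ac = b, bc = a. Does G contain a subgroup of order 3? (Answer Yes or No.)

No

3 does not divide |G| = 4, so by Lagrange no subgroup of order 3 exists.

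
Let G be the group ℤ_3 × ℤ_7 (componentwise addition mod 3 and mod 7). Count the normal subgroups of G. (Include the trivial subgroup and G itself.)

G is abelian, so every subgroup is normal.
G has 4 subgroups in total, hence 4 normal subgroups.

4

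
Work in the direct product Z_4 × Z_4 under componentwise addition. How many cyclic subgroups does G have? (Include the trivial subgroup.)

10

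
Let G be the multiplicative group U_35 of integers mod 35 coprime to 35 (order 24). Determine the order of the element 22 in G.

Compute successive powers of 22 mod 35: 22, 29, 8, 1; 22^4 ≡ 1 (mod 35).
So |⟨22⟩| = 4.

4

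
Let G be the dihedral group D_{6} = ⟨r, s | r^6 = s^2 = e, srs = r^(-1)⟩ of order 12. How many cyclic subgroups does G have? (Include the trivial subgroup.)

Group the elements of G by the cyclic subgroup they generate; each cyclic subgroup of order d accounts for φ(d) elements.
Cyclic subgroups by order — order 1: 1; order 2: 7; order 3: 1; order 6: 1.
Total: 10.

10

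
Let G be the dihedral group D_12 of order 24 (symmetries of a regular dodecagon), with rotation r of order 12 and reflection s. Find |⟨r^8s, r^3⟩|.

8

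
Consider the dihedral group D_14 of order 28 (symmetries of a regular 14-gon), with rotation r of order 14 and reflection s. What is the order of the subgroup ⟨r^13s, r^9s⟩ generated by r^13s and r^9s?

14

|⟨r^13s⟩| = 2 and |⟨r^9s⟩| = 2, so |H| is a multiple of lcm(2, 2) = 2 and divides |G| = 28.
Closing under the operation: H = {e, r^2, r^4, r^6, r^8, r^10, r^12, rs, r^3s, r^5s, r^7s, r^9s, r^11s, r^13s}, so |H| = 14.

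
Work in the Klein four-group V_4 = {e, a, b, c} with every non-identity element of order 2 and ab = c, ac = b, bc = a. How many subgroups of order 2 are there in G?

3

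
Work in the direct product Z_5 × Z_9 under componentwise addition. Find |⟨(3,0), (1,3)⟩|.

15

|⟨(3,0)⟩| = 5 and |⟨(1,3)⟩| = 15, so |H| is a multiple of lcm(5, 15) = 15 and divides |G| = 45.
Closing under the operation: H = {(0,0), (0,3), (0,6), (1,0), (1,3), (1,6), (2,0), (2,3), (2,6), (3,0), (3,3), (3,6), (4,0), (4,3), (4,6)}, so |H| = 15.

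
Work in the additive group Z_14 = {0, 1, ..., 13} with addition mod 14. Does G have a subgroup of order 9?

No

9 does not divide |G| = 14, so by Lagrange no subgroup of order 9 exists.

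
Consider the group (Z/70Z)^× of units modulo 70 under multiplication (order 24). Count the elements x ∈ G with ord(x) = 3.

2

The elements of order 3 are: 11, 51.
That's 2.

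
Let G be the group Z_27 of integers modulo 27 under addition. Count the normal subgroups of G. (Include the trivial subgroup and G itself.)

4

G is abelian, so every subgroup is normal.
G has 4 subgroups in total, hence 4 normal subgroups.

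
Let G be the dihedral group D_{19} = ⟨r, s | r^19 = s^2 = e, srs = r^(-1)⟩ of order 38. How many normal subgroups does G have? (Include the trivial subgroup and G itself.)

3

G has 22 subgroups. Checking conjugation-invariance by order — order 1: 1/1 normal; order 2: 0/19 normal; order 19: 1/1 normal; order 38: 1/1 normal.
Total normal subgroups: 3.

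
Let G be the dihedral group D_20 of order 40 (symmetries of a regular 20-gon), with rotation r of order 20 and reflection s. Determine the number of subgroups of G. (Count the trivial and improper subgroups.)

|G| = 40, so by Lagrange every subgroup order divides 40. Divisors: 1, 2, 4, 5, 8, 10, 20, 40.
Subgroups by order — order 1: 1; order 2: 21; order 4: 11; order 5: 1; order 8: 5; order 10: 5; order 20: 3; order 40: 1.
Total: 1 + 21 + 11 + 1 + 5 + 5 + 3 + 1 = 48.

48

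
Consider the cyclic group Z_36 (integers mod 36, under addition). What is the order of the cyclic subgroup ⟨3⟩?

In Z_36, the order of an element a is n/gcd(a, n).
gcd(3, 36) = 3, so |⟨3⟩| = 36/3 = 12.

12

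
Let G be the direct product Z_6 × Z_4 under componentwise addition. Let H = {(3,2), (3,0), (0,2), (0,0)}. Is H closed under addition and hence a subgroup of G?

Yes

|H| = 4 divides |G| = 24, consistent with Lagrange.
H contains the identity, every element's inverse is in H, and H is closed under +: it is a subgroup.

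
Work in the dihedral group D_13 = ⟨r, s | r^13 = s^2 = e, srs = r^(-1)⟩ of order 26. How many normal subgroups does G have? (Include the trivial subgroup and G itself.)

3

G has 16 subgroups. Checking conjugation-invariance by order — order 1: 1/1 normal; order 2: 0/13 normal; order 13: 1/1 normal; order 26: 1/1 normal.
Total normal subgroups: 3.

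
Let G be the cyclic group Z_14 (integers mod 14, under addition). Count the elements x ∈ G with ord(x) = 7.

6

In a cyclic group of order 14, the number of elements of order d (for d | 14) is φ(d).
φ(7) = 6.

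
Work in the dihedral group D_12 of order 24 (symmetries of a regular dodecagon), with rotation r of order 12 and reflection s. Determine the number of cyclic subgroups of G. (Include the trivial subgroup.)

18

A cyclic subgroup of order d is generated by each of its φ(d) elements of order d, so the cyclic subgroups of order d number (#elements of order d)/φ(d).
Cyclic subgroups by order — order 1: 1; order 2: 13; order 3: 1; order 4: 1; order 6: 1; order 12: 1.
Total: 18.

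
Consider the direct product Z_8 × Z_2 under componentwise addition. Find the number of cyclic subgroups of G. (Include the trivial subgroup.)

A cyclic subgroup of order d is generated by each of its φ(d) elements of order d, so the cyclic subgroups of order d number (#elements of order d)/φ(d).
Cyclic subgroups by order — order 1: 1; order 2: 3; order 4: 2; order 8: 2.
Total: 8.

8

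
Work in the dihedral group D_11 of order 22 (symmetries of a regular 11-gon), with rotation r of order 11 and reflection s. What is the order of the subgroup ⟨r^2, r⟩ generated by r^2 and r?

11

|⟨r^2⟩| = 11 and |⟨r⟩| = 11, so |H| is a multiple of lcm(11, 11) = 11 and divides |G| = 22.
Closing under the operation: H = {e, r, r^2, r^3, r^4, r^5, r^6, r^7, r^8, r^9, r^10}, so |H| = 11.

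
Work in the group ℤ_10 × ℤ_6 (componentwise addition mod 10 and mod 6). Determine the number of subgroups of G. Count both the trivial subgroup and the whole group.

20

|G| = 60, so by Lagrange every subgroup order divides 60. Divisors: 1, 2, 3, 4, 5, 6, 10, 12, 15, 20, 30, 60.
Subgroups by order — order 1: 1; order 2: 3; order 3: 1; order 4: 1; order 5: 1; order 6: 3; order 10: 3; order 12: 1; order 15: 1; order 20: 1; order 30: 3; order 60: 1.
Total: 1 + 3 + 1 + 1 + 1 + 3 + 3 + 1 + 1 + 1 + 3 + 1 = 20.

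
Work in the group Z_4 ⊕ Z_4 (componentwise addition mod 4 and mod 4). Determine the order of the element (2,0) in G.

2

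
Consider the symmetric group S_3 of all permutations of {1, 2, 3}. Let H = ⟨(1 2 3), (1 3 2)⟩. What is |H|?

3

|⟨(1 2 3)⟩| = 3 and |⟨(1 3 2)⟩| = 3, so |H| is a multiple of lcm(3, 3) = 3 and divides |G| = 6.
Closing under the operation: H = {e, (1 2 3), (1 3 2)}, so |H| = 3.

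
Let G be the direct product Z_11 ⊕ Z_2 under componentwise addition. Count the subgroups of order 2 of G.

|G| = 22 and 2 | 22, so subgroups of order 2 are possible by Lagrange.
The subgroups of order 2 are: {(0,0), (0,1)}.
So G has 1 subgroup of order 2.

1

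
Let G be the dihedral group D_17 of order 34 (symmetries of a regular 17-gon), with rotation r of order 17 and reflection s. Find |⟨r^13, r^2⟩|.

|⟨r^13⟩| = 17 and |⟨r^2⟩| = 17, so |H| is a multiple of lcm(17, 17) = 17 and divides |G| = 34.
Closing under the operation: H = {e, r, r^2, r^3, r^4, r^5, r^6, r^7, r^8, r^9, r^10, r^11, r^12, r^13, r^14, r^15, r^16}, so |H| = 17.

17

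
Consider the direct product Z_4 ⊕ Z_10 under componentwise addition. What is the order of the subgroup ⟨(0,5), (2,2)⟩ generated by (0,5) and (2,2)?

20

|⟨(0,5)⟩| = 2 and |⟨(2,2)⟩| = 10, so |H| is a multiple of lcm(2, 10) = 10 and divides |G| = 40.
Closing under the operation: H = {(0,0), (0,1), (0,2), (0,3), (0,4), (0,5), (0,6), (0,7), (0,8), (0,9), (2,0), (2,1), (2,2), (2,3), (2,4), (2,5), (2,6), (2,7), (2,8), (2,9)}, so |H| = 20.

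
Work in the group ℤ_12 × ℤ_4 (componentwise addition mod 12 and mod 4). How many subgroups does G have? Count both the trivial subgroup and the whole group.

30

|G| = 48, so by Lagrange every subgroup order divides 48. Divisors: 1, 2, 3, 4, 6, 8, 12, 16, 24, 48.
Subgroups by order — order 1: 1; order 2: 3; order 3: 1; order 4: 7; order 6: 3; order 8: 3; order 12: 7; order 16: 1; order 24: 3; order 48: 1.
Total: 1 + 3 + 1 + 7 + 3 + 3 + 7 + 1 + 3 + 1 = 30.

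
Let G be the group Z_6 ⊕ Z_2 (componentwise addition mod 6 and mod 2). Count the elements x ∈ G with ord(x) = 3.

An element (a,b) has order lcm(ord(a), ord(b)); count pairs with lcm equal to 3.
Enumerating gives 2 such elements.

2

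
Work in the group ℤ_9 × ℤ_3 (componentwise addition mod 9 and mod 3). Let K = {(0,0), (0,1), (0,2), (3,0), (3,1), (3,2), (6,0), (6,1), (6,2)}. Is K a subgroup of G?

|K| = 9 divides |G| = 27, consistent with Lagrange.
K contains the identity, every element's inverse is in K, and K is closed under +: it is a subgroup.

Yes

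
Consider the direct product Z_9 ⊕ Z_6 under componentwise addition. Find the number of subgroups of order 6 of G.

|G| = 54 and 6 | 54, so subgroups of order 6 are possible by Lagrange.
The subgroups of order 6 are: {(0,0), (0,1), (0,2), (0,3), (0,4), (0,5)}; {(0,0), (0,3), (3,0), (3,3), (6,0), (6,3)}; {(0,0), (0,3), (3,1), (3,4), (6,2), (6,5)}; {(0,0), (0,3), (3,2), (3,5), (6,1), (6,4)}.
So G has 4 subgroups of order 6.

4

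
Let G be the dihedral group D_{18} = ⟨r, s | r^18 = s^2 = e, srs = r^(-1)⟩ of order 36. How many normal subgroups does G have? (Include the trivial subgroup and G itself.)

9

G has 45 subgroups. Checking conjugation-invariance by order — order 1: 1/1 normal; order 2: 1/19 normal; order 3: 1/1 normal; order 4: 0/9 normal; order 6: 1/7 normal; order 9: 1/1 normal; order 12: 0/3 normal; order 18: 3/3 normal; order 36: 1/1 normal.
Total normal subgroups: 9.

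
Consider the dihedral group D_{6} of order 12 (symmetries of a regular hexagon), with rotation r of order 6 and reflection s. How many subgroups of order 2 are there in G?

|G| = 12 and 2 | 12, so subgroups of order 2 are possible by Lagrange.
The subgroups of order 2 are: {e, r^2s}; {e, r^3}; {e, r^3s}; {e, r^4s}; … (7 in all).
So G has 7 subgroups of order 2.

7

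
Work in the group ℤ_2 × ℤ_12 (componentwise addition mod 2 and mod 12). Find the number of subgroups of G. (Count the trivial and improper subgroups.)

16

|G| = 24, so by Lagrange every subgroup order divides 24. Divisors: 1, 2, 3, 4, 6, 8, 12, 24.
Subgroups by order — order 1: 1; order 2: 3; order 3: 1; order 4: 3; order 6: 3; order 8: 1; order 12: 3; order 24: 1.
Total: 1 + 3 + 1 + 3 + 3 + 1 + 3 + 1 = 16.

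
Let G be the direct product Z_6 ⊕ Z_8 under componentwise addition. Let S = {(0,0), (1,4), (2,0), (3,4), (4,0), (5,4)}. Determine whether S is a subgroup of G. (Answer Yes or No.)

Yes

|S| = 6 divides |G| = 48, consistent with Lagrange.
S contains the identity, every element's inverse is in S, and S is closed under +: it is a subgroup.
In fact S = ⟨(5,4)⟩.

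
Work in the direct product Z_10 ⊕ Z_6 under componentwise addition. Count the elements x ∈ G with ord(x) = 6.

An element (a,b) has order lcm(ord(a), ord(b)); count pairs with lcm equal to 6.
Enumerating gives 6 such elements.

6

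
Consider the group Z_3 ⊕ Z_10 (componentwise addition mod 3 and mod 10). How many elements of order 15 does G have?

8

An element (a,b) has order lcm(ord(a), ord(b)); count pairs with lcm equal to 15.
Enumerating gives 8 such elements.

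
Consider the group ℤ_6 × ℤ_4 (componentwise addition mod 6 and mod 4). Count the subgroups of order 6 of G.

3

|G| = 24 and 6 | 24, so subgroups of order 6 are possible by Lagrange.
The subgroups of order 6 are: {(0,0), (0,2), (2,0), (2,2), (4,0), (4,2)}; {(0,0), (1,0), (2,0), (3,0), (4,0), (5,0)}; {(0,0), (1,2), (2,0), (3,2), (4,0), (5,2)}.
So G has 3 subgroups of order 6.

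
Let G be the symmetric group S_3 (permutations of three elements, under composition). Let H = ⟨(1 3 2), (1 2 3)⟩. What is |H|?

3

|⟨(1 3 2)⟩| = 3 and |⟨(1 2 3)⟩| = 3, so |H| is a multiple of lcm(3, 3) = 3 and divides |G| = 6.
Closing under the operation: H = {e, (1 2 3), (1 3 2)}, so |H| = 3.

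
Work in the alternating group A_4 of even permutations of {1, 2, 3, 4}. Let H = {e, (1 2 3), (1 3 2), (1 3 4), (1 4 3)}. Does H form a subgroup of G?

|H| = 5 does not divide |G| = 12, so by Lagrange H is not a subgroup.

No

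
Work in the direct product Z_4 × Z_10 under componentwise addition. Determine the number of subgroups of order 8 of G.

|G| = 40 and 8 | 40, so subgroups of order 8 are possible by Lagrange.
The subgroups of order 8 are: {(0,0), (0,5), (1,0), (1,5), (2,0), (2,5), (3,0), (3,5)}.
So G has 1 subgroup of order 8.

1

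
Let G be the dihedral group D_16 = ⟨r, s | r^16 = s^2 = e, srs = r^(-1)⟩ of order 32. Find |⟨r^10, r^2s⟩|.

|⟨r^10⟩| = 8 and |⟨r^2s⟩| = 2, so |H| is a multiple of lcm(8, 2) = 8 and divides |G| = 32.
Closing under the operation: H = {e, r^2, r^4, r^6, r^8, r^10, r^12, r^14, s, r^2s, r^4s, r^6s, r^8s, r^10s, r^12s, r^14s}, so |H| = 16.

16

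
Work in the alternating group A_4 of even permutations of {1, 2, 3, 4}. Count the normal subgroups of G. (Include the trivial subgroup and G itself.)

3

G has 10 subgroups. Checking conjugation-invariance by order — order 1: 1/1 normal; order 2: 0/3 normal; order 3: 0/4 normal; order 4: 1/1 normal; order 12: 1/1 normal.
Total normal subgroups: 3.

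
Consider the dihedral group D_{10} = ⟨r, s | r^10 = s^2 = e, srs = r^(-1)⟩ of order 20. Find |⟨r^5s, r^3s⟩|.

|⟨r^5s⟩| = 2 and |⟨r^3s⟩| = 2, so |H| is a multiple of lcm(2, 2) = 2 and divides |G| = 20.
Closing under the operation: H = {e, r^2, r^4, r^6, r^8, rs, r^3s, r^5s, r^7s, r^9s}, so |H| = 10.

10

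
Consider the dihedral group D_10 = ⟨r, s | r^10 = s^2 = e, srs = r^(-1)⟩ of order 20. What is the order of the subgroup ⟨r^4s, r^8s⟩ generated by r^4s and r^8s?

|⟨r^4s⟩| = 2 and |⟨r^8s⟩| = 2, so |H| is a multiple of lcm(2, 2) = 2 and divides |G| = 20.
Closing under the operation: H = {e, r^2, r^4, r^6, r^8, s, r^2s, r^4s, r^6s, r^8s}, so |H| = 10.

10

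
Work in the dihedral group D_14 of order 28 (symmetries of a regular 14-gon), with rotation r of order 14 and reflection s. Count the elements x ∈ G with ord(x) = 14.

6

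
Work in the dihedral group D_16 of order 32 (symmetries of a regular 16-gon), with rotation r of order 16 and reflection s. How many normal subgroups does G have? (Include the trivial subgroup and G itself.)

G has 36 subgroups. Checking conjugation-invariance by order — order 1: 1/1 normal; order 2: 1/17 normal; order 4: 1/9 normal; order 8: 1/5 normal; order 16: 3/3 normal; order 32: 1/1 normal.
Total normal subgroups: 8.

8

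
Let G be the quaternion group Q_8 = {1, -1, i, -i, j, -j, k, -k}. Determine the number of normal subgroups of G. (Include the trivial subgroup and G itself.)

G has 6 subgroups. Checking conjugation-invariance by order — order 1: 1/1 normal; order 2: 1/1 normal; order 4: 3/3 normal; order 8: 1/1 normal.
Total normal subgroups: 6.

6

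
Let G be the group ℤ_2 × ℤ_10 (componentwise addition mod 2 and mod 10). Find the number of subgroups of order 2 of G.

|G| = 20 and 2 | 20, so subgroups of order 2 are possible by Lagrange.
The subgroups of order 2 are: {(0,0), (0,5)}; {(0,0), (1,0)}; {(0,0), (1,5)}.
So G has 3 subgroups of order 2.

3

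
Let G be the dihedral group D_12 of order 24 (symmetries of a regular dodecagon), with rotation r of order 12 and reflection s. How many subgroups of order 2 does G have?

|G| = 24 and 2 | 24, so subgroups of order 2 are possible by Lagrange.
The subgroups of order 2 are: {e, r^10s}; {e, r^11s}; {e, r^2s}; {e, r^3s}; … (13 in all).
So G has 13 subgroups of order 2.

13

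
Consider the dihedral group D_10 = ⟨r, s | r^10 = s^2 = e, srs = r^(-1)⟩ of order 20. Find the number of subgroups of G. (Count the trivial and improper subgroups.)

|G| = 20, so by Lagrange every subgroup order divides 20. Divisors: 1, 2, 4, 5, 10, 20.
Subgroups by order — order 1: 1; order 2: 11; order 4: 5; order 5: 1; order 10: 3; order 20: 1.
Total: 1 + 11 + 5 + 1 + 3 + 1 = 22.

22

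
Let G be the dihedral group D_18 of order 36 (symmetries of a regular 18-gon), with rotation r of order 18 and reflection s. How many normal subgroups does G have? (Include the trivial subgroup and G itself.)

9

G has 45 subgroups. Checking conjugation-invariance by order — order 1: 1/1 normal; order 2: 1/19 normal; order 3: 1/1 normal; order 4: 0/9 normal; order 6: 1/7 normal; order 9: 1/1 normal; order 12: 0/3 normal; order 18: 3/3 normal; order 36: 1/1 normal.
Total normal subgroups: 9.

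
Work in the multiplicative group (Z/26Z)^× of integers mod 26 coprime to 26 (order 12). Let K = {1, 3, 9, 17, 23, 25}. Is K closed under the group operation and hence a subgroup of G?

Yes

|K| = 6 divides |G| = 12, consistent with Lagrange.
K contains the identity, every element's inverse is in K, and K is closed under ·: it is a subgroup.
In fact K = ⟨17⟩.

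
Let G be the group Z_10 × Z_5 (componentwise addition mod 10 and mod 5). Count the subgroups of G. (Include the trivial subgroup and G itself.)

|G| = 50, so by Lagrange every subgroup order divides 50. Divisors: 1, 2, 5, 10, 25, 50.
Subgroups by order — order 1: 1; order 2: 1; order 5: 6; order 10: 6; order 25: 1; order 50: 1.
Total: 1 + 1 + 6 + 6 + 1 + 1 = 16.

16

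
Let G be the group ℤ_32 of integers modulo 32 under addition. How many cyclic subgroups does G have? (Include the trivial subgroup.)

6

A cyclic subgroup of order d is generated by each of its φ(d) elements of order d, so the cyclic subgroups of order d number (#elements of order d)/φ(d).
Cyclic subgroups by order — order 1: 1; order 2: 1; order 4: 1; order 8: 1; order 16: 1; order 32: 1.
Total: 6.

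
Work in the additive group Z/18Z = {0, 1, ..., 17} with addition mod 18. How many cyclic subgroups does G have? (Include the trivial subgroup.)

6

Group the elements of G by the cyclic subgroup they generate; each cyclic subgroup of order d accounts for φ(d) elements.
Cyclic subgroups by order — order 1: 1; order 2: 1; order 3: 1; order 6: 1; order 9: 1; order 18: 1.
Total: 6.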